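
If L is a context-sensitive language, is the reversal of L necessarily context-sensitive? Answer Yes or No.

Reversing both sides of every production of a noncontracting (context-sensitive) grammar gives another noncontracting grammar, and it generates Lᴿ; equivalently an LBA can reverse its tape in place and then run the machine for L.
So the context-sensitive languages are closed under reversal.

Yes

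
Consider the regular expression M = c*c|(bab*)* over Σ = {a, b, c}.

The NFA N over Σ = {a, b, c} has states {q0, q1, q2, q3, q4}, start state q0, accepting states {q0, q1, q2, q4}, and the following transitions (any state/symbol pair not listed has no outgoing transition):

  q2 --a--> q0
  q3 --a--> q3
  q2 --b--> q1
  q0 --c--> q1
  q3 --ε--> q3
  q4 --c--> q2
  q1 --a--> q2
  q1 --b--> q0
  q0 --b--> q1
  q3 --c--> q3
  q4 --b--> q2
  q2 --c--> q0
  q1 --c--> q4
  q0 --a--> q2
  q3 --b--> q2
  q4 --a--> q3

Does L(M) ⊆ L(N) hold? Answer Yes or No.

Converting the expression M to a DFA (subset construction, then merging equivalent states) gives the minimal DFA with states {m0, m1, m2, m3, m4, m5}, start state m0, accepting states {m0, m3, m4, m5} and transitions m0: a→m1, b→m2, c→m3; m1: a→m1, b→m1, c→m1; m2: a→m4, b→m1, c→m1; m3: a→m1, b→m1, c→m3; m4: a→m1, b→m5, c→m1; m5: a→m4, b→m5, c→m1.
Exploring the product automaton M × N from the start pair (m0, q0), following both machines on each input symbol, reaches 14 state pairs: (m0, q0), (m1, q2), (m2, q1), (m3, q1), (m1, q0), (m1, q1), (m4, q2), (m1, q4), (m3, q4), (m5, q1), (m1, q3), (m3, q2), (m5, q0), (m3, q0).
M accepts in {m0, m3, m4, m5} and N accepts in {q0, q1, q2, q4}. The reachable pairs whose M-component is accepting are (m0, q0), (m3, q1), (m4, q2), (m3, q4), (m5, q1), (m3, q2), (m5, q0), (m3, q0); in each of them the N-component is accepting too, so the product for L(M) \ L(N) (M-component accepting, N-component rejecting) has no reachable accepting pair and the difference is empty.
Hence every string in L(M) is also in L(N).

Yes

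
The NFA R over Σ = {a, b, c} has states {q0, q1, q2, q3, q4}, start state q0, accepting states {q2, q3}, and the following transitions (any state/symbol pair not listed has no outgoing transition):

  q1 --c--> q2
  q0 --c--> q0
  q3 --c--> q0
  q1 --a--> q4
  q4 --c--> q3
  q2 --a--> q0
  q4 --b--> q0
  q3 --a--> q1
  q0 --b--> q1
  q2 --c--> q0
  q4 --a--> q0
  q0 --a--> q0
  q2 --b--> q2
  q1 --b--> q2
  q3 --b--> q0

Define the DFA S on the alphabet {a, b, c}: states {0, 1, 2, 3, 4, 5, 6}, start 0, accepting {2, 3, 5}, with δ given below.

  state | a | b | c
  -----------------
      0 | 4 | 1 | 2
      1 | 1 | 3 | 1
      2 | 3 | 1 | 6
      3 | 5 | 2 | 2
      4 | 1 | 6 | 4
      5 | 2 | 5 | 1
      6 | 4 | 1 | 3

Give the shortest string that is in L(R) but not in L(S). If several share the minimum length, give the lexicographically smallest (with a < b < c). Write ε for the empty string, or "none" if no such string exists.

bc

The string bc is accepted by R but not by S.
No shorter string lies in the difference, and bc is the lexicographically first length-2 string in L(R) \ L(S).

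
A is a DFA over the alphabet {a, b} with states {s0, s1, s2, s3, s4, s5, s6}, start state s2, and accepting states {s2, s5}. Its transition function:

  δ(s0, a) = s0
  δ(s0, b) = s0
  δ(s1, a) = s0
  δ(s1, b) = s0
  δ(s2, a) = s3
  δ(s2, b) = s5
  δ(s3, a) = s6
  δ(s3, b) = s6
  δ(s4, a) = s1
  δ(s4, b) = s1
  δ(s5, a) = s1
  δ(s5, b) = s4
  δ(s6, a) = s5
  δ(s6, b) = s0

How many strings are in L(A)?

The useful subgraph on states {s2, s3, s5, s6} is acyclic, so L(A) is finite; the longest accepting path visits 4 useful states, giving maximum string length 3.
Counting accepting paths from s2 by length: 1 of length 0, 1 of length 1, 2 of length 3. Total 4.

4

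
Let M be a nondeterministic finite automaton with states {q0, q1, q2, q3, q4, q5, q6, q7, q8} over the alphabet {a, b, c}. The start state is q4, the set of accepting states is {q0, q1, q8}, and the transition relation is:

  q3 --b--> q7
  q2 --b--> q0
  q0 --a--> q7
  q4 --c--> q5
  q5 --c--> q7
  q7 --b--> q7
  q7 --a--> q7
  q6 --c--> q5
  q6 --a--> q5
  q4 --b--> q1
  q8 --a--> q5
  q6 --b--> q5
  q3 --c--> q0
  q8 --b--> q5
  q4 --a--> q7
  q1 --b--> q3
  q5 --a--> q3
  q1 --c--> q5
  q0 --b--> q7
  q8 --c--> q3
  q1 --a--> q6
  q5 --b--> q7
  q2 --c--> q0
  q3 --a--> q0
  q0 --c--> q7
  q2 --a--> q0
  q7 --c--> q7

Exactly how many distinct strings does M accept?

The useful subgraph on states {q0, q1, q3, q4, q5, q6} is acyclic, so L(M) is finite; the longest accepting path visits 6 useful states, giving maximum string length 5.
Counting accepting paths from q4 by length: 1 of length 1, 4 of length 3, 2 of length 4, 6 of length 5. Total 13.

13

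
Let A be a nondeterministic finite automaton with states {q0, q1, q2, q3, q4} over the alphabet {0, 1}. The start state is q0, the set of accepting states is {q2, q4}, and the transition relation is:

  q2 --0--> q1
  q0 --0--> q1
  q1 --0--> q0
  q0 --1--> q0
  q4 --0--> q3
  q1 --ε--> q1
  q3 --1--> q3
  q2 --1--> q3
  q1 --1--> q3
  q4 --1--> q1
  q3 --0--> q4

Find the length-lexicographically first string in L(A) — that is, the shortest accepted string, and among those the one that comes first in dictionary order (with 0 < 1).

A breadth-first search from q0 reaches an accepting state first via the path q0 → q1 → q3 → q4 on input 010.
No string of length < 3 is accepted (BFS exhausts all shorter strings without reaching an accepting state), and 010 is the lexicographically least accepting string of length 3.

010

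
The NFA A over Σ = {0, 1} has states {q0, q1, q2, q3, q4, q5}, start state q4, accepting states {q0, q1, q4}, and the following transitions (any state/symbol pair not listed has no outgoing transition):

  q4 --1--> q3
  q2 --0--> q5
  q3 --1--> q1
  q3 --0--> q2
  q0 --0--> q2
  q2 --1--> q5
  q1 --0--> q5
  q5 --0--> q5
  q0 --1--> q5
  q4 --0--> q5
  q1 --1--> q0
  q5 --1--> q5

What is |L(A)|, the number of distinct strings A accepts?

3

The useful subgraph on states {q0, q1, q3, q4} is acyclic, so L(A) is finite; the longest accepting path visits 4 useful states, giving maximum string length 3.
Counting accepting paths from q4 by length: 1 of length 0, 1 of length 2, 1 of length 3. Total 3.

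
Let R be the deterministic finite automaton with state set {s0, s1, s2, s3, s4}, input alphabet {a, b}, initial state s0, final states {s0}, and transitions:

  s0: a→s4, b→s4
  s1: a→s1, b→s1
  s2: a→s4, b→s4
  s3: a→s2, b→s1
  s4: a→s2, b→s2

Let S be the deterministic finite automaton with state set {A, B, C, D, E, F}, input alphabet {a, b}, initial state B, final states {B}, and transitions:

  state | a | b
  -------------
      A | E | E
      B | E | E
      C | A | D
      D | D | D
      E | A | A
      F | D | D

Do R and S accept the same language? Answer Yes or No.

Yes

Exploring the product automaton R × S from the start pair (s0, B), following both machines on each input symbol, reaches 3 state pairs: (s0, B), (s4, E), (s2, A).
R accepts in {s0} and S accepts in {B}. In every reachable pair the two components are either both accepting — (s0, B) — or both non-accepting, so no string is accepted by exactly one of the machines: L(R) \ L(S) and L(S) \ L(R) are both empty.
Hence every string is accepted by R iff it is accepted by S, and the two languages coincide.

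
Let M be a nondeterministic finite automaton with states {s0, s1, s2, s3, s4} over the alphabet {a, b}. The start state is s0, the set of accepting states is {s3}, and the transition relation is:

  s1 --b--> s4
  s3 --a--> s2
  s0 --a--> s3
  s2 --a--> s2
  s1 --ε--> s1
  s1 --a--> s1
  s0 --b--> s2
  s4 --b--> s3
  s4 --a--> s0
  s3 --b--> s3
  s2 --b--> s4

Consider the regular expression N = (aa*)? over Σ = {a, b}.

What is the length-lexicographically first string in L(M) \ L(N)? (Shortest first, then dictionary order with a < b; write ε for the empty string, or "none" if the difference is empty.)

The string ab is accepted by M but not by N.
No shorter string lies in the difference, and ab is the lexicographically first length-2 string in L(M) \ L(N).

ab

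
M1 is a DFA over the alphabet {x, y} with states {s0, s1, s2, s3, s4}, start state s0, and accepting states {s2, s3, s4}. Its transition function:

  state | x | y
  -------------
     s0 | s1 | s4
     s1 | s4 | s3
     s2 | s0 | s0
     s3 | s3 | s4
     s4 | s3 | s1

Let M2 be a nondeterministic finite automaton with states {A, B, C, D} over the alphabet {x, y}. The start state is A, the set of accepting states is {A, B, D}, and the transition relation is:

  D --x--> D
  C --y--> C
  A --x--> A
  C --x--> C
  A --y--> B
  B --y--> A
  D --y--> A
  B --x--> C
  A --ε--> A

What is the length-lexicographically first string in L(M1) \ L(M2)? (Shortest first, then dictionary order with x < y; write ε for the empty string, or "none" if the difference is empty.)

yx

The string yx is accepted by M1 but not by M2.
No shorter string lies in the difference, and yx is the lexicographically first length-2 string in L(M1) \ L(M2).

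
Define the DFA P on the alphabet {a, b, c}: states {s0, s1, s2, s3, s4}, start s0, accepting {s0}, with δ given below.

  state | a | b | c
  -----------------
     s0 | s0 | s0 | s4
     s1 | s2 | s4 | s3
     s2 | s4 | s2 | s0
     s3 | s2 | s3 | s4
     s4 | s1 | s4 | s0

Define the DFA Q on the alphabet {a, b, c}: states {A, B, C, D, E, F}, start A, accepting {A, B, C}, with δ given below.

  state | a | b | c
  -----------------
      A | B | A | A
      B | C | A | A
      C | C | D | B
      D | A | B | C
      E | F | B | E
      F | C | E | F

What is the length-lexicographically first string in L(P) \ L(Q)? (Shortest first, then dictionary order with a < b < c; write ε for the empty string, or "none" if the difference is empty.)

aab

The string aab is accepted by P but not by Q.
No shorter string lies in the difference, and aab is the lexicographically first length-3 string in L(P) \ L(Q).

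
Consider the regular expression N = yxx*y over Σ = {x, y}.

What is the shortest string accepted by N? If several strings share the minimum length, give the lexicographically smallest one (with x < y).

By inspection of the expression, no string of length less than 3 matches, and yxy is the lexicographically first match of length 3.

yxy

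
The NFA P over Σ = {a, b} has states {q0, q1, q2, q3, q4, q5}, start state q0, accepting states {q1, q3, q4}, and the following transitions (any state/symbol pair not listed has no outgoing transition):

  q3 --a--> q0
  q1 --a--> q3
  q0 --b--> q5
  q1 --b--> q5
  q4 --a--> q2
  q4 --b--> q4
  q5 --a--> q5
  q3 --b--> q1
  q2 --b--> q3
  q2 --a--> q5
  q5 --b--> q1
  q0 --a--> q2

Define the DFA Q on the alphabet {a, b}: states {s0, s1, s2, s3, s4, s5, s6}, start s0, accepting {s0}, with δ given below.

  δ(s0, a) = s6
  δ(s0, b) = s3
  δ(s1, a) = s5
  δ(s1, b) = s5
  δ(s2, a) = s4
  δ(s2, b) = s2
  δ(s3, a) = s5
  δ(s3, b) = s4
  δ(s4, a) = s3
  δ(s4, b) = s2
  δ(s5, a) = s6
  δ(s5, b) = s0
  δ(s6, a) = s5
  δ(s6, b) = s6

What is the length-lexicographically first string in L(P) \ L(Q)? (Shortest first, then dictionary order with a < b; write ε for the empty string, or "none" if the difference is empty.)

ab

The string ab is accepted by P but not by Q.
No shorter string lies in the difference, and ab is the lexicographically first length-2 string in L(P) \ L(Q).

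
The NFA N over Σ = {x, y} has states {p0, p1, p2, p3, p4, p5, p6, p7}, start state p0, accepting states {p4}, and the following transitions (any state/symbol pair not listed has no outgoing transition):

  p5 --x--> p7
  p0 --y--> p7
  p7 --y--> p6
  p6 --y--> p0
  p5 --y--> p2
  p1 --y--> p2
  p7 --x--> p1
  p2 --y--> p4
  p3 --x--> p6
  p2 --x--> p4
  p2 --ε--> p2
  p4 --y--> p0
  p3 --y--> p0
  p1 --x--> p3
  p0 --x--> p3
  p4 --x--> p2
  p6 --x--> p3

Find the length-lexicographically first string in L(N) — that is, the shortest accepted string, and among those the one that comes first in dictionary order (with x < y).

A breadth-first search from p0 reaches an accepting state first via the path p0 → p7 → p1 → p2 → p4 on input yxyx.
No string of length < 4 is accepted (BFS exhausts all shorter strings without reaching an accepting state), and yxyx is the lexicographically least accepting string of length 4.

yxyx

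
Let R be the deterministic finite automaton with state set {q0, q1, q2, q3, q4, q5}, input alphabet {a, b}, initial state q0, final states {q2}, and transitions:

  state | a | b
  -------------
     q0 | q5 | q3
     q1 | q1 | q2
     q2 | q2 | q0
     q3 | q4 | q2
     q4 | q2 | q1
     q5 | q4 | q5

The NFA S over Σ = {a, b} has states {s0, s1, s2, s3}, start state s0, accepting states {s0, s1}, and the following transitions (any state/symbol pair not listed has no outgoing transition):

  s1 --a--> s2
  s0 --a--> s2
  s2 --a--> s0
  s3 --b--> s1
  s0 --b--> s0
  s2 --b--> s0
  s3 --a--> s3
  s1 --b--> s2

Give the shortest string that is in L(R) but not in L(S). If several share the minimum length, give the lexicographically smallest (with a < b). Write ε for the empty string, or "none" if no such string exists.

The string aaa is accepted by R but not by S.
No shorter string lies in the difference, and aaa is the lexicographically first length-3 string in L(R) \ L(S).

aaa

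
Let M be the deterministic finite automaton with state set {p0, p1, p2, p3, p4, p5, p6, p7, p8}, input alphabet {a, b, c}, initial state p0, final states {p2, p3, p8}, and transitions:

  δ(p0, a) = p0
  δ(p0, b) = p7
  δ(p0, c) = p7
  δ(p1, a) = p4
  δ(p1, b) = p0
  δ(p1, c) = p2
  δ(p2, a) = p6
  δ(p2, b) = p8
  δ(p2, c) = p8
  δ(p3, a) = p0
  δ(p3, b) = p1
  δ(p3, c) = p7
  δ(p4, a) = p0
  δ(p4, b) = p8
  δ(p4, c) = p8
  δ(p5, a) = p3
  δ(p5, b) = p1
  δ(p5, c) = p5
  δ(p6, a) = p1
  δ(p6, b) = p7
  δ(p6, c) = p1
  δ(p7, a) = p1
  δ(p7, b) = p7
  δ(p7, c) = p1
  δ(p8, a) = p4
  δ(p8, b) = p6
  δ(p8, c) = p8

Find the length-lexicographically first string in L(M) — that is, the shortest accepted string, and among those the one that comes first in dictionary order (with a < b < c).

A breadth-first search from p0 reaches an accepting state first via the path p0 → p7 → p1 → p2 on input bac.
No string of length < 3 is accepted (BFS exhausts all shorter strings without reaching an accepting state), and bac is the lexicographically least accepting string of length 3.

bac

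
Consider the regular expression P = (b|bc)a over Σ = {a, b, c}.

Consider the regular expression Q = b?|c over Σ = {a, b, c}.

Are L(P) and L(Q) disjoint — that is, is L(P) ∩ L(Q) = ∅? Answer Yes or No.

Yes

Converting the expression P to a DFA (subset construction, then merging equivalent states) gives the minimal DFA with states {p0, p1, p2, p3, p4}, start state p0, accepting states {p3} and transitions p0: a→p1, b→p2, c→p1; p1: a→p1, b→p1, c→p1; p2: a→p3, b→p1, c→p4; p3: a→p1, b→p1, c→p1; p4: a→p3, b→p1, c→p1.
Converting the expression Q to a DFA (subset construction, then merging equivalent states) gives the minimal DFA with states {q0, q1, q2}, start state q0, accepting states {q0, q2} and transitions q0: a→q1, b→q2, c→q2; q1: a→q1, b→q1, c→q1; q2: a→q1, b→q1, c→q1.
Exploring the product automaton P × Q from the start pair (p0, q0), following both machines on each input symbol, reaches 6 state pairs: (p0, q0), (p1, q1), (p2, q2), (p1, q2), (p3, q1), (p4, q1).
P accepts in {p3} and Q accepts in {q0, q2}; no reachable pair has both components accepting, so no string drives both machines to acceptance simultaneously and L(P) ∩ L(Q) = ∅.
So no string is accepted by both, and the intersection is empty.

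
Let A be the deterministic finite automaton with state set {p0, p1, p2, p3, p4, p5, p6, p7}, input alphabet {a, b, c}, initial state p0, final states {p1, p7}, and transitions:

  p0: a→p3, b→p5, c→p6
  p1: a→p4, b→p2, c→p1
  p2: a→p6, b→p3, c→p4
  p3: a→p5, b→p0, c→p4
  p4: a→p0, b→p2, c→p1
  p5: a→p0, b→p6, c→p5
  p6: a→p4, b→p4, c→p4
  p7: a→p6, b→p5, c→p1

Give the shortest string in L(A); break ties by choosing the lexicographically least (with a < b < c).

A breadth-first search from p0 reaches an accepting state first via the path p0 → p3 → p4 → p1 on input acc.
No string of length < 3 is accepted (BFS exhausts all shorter strings without reaching an accepting state), and acc is the lexicographically least accepting string of length 3.

acc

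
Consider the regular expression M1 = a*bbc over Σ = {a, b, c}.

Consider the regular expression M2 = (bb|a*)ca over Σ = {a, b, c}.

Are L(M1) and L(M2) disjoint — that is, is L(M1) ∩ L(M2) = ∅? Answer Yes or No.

Yes

Converting the expression M1 to a DFA (subset construction, then merging equivalent states) gives the minimal DFA with states {r0, r1, r2, r3, r4}, start state r0, accepting states {r4} and transitions r0: a→r0, b→r1, c→r2; r1: a→r2, b→r3, c→r2; r2: a→r2, b→r2, c→r2; r3: a→r2, b→r2, c→r4; r4: a→r2, b→r2, c→r2.
Converting the expression M2 to a DFA (subset construction, then merging equivalent states) gives the minimal DFA with states {t0, t1, t2, t3, t4, t5, t6}, start state t0, accepting states {t6} and transitions t0: a→t1, b→t2, c→t3; t1: a→t1, b→t4, c→t3; t2: a→t4, b→t5, c→t4; t3: a→t6, b→t4, c→t4; t4: a→t4, b→t4, c→t4; t5: a→t4, b→t4, c→t3; t6: a→t4, b→t4, c→t4.
Exploring the product automaton M1 × M2 from the start pair (r0, t0), following both machines on each input symbol, reaches 11 state pairs: (r0, t0), (r0, t1), (r1, t2), (r2, t3), (r1, t4), (r2, t4), (r3, t5), (r2, t6), (r3, t4), (r4, t3), (r4, t4).
M1 accepts in {r4} and M2 accepts in {t6}; no reachable pair has both components accepting, so no string drives both machines to acceptance simultaneously and L(M1) ∩ L(M2) = ∅.
So no string is accepted by both, and the intersection is empty.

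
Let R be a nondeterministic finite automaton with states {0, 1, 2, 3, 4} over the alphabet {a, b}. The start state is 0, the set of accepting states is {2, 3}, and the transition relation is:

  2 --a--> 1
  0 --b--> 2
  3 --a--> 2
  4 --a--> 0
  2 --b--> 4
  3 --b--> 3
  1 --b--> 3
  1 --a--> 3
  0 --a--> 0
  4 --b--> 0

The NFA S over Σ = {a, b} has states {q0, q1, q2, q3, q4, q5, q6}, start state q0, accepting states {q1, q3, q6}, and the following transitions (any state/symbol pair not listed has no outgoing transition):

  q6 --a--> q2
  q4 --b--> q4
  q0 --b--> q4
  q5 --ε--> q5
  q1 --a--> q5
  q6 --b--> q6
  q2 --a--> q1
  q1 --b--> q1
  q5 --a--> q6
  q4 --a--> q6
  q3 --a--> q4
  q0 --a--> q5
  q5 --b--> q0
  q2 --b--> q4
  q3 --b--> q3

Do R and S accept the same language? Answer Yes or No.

No

The string b is accepted by R but rejected by S.
So L(R) ≠ L(S).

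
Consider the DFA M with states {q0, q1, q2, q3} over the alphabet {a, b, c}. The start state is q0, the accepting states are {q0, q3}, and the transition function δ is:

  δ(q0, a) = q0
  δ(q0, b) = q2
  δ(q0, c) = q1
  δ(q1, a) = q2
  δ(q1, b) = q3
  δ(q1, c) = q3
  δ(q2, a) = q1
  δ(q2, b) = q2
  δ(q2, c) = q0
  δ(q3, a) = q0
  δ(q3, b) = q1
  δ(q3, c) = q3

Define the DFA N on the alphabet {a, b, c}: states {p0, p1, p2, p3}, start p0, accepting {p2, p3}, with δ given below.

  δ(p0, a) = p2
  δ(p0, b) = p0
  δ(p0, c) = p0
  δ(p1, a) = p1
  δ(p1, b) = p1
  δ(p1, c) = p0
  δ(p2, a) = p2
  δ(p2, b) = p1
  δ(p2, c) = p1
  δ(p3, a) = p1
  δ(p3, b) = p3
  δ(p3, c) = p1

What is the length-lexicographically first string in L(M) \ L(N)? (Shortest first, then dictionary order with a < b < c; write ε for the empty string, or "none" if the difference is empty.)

ε

The empty string ε is accepted by M but not by N.
Since ε is the unique shortest string, it is the required witness.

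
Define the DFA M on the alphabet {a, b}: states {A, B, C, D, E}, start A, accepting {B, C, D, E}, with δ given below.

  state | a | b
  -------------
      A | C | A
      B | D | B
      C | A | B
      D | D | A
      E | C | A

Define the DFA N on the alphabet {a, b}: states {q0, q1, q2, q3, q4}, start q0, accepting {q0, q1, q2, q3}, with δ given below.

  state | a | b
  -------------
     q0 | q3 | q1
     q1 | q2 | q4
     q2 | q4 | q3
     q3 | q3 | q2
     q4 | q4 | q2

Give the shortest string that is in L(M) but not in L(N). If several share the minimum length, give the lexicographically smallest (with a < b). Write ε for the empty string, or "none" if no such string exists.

aba

The string aba is accepted by M but not by N.
No shorter string lies in the difference, and aba is the lexicographically first length-3 string in L(M) \ L(N).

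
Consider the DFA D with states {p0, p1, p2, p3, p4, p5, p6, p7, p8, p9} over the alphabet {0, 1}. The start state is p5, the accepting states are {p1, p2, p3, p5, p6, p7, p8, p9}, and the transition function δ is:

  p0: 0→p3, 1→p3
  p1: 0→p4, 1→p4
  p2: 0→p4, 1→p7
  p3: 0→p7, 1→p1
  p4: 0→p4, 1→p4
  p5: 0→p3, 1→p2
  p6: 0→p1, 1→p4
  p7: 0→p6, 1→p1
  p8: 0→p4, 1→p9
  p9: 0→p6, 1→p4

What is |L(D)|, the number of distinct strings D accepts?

The useful subgraph on states {p1, p2, p3, p5, p6, p7} is acyclic, so L(D) is finite; the longest accepting path visits 5 useful states, giving maximum string length 4.
Counting accepting paths from p5 by length: 1 of length 0, 2 of length 1, 3 of length 2, 4 of length 3, 2 of length 4. Total 12.

12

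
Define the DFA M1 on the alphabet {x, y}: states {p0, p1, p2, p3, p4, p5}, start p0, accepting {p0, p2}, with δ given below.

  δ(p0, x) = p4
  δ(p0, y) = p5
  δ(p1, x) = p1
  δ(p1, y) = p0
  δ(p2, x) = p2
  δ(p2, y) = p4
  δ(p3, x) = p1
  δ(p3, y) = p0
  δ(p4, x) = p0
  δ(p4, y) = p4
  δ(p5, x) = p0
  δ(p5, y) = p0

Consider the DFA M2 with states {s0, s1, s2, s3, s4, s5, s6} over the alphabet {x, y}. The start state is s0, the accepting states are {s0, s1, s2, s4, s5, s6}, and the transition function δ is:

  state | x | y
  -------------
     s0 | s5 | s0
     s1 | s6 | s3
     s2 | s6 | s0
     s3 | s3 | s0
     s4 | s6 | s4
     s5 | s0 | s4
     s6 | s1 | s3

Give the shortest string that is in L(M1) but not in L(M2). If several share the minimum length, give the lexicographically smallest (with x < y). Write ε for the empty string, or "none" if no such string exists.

The string xyxyx is accepted by M1 but not by M2.
No shorter string lies in the difference, and xyxyx is the lexicographically first length-5 string in L(M1) \ L(M2).

xyxyx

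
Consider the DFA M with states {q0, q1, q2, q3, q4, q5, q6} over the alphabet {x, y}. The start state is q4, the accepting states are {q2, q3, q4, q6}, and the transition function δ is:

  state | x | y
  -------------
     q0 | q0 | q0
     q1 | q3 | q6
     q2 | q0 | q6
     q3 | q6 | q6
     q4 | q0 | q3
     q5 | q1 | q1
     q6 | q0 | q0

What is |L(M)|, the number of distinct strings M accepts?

The useful subgraph on states {q3, q4, q6} is acyclic, so L(M) is finite; the longest accepting path visits 3 useful states, giving maximum string length 2.
Counting accepting paths from q4 by length: 1 of length 0, 1 of length 1, 2 of length 2. Total 4.

4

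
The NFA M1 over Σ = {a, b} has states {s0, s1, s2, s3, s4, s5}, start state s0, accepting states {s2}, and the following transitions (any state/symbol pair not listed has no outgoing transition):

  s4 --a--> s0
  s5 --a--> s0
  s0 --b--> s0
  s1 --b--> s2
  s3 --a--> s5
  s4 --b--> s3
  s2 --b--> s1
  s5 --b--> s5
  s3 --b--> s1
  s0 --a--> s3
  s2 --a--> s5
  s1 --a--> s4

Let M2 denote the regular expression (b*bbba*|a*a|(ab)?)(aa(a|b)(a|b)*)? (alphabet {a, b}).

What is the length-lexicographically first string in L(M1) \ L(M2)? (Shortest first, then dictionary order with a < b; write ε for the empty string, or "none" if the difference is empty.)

The string abb is accepted by M1 but not by M2.
No shorter string lies in the difference, and abb is the lexicographically first length-3 string in L(M1) \ L(M2).

abb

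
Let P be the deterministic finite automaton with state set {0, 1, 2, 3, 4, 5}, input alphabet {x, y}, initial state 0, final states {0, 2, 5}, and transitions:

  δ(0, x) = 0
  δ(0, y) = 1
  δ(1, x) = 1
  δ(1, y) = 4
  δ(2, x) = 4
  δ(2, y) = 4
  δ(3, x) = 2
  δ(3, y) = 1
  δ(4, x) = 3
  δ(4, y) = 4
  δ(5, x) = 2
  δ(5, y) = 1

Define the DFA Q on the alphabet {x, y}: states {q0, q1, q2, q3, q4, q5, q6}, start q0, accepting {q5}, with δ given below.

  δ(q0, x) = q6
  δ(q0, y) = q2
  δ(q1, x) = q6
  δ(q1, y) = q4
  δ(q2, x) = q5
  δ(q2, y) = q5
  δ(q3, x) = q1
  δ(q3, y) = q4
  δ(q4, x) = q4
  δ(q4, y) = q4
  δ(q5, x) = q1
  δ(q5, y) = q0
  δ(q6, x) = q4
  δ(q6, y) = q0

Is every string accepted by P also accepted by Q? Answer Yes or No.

The empty string ε is in L(P) but not in L(Q).
So L(P) ⊄ L(Q).

No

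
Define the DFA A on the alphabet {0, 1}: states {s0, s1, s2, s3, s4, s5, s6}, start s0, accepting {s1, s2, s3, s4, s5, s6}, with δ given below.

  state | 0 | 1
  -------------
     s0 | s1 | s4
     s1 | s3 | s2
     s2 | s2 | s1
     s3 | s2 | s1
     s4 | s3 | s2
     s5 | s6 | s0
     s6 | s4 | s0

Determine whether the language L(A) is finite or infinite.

State s1 is reachable from the start and can reach an accepting state, and it lies on the cycle s1 → s2 → s1.
Traversing that cycle any number of times yields accepted strings of unbounded length, so the language is infinite.

infinite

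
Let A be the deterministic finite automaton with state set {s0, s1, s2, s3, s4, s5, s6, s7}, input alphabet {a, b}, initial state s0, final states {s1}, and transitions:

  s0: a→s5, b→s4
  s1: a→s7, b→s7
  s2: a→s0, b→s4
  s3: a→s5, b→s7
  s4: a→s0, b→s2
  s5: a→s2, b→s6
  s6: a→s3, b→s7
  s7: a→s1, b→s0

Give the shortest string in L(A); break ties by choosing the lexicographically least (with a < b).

abba

A breadth-first search from s0 reaches an accepting state first via the path s0 → s5 → s6 → s7 → s1 on input abba.
No string of length < 4 is accepted (BFS exhausts all shorter strings without reaching an accepting state), and abba is the lexicographically least accepting string of length 4.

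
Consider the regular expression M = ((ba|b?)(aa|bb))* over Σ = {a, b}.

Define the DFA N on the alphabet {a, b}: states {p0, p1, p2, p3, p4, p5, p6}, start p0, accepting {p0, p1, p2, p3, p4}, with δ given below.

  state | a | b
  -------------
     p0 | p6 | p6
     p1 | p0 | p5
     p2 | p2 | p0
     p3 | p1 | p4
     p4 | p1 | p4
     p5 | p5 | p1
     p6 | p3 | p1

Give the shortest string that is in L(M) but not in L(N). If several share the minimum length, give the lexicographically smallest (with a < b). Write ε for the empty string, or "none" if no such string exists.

bbb

The string bbb is accepted by M but not by N.
No shorter string lies in the difference, and bbb is the lexicographically first length-3 string in L(M) \ L(N).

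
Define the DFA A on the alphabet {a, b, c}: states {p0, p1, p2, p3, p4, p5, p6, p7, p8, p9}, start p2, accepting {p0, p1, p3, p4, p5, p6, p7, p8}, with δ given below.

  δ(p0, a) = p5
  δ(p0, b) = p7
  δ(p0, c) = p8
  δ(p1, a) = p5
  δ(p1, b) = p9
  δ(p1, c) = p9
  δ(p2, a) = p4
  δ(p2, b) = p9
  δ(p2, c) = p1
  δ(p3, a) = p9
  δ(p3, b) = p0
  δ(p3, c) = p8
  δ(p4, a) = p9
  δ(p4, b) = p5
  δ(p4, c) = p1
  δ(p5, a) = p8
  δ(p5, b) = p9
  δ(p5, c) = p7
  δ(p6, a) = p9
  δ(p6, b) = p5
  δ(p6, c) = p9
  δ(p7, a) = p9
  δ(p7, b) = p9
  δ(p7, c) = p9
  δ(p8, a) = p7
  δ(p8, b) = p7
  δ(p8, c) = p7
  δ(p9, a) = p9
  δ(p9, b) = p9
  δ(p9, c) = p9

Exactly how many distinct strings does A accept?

21

The useful subgraph on states {p1, p2, p4, p5, p7, p8} is acyclic, so L(A) is finite; the longest accepting path visits 6 useful states, giving maximum string length 5.
Counting accepting paths from p2 by length: 2 of length 1, 3 of length 2, 5 of length 3, 8 of length 4, 3 of length 5. Total 21.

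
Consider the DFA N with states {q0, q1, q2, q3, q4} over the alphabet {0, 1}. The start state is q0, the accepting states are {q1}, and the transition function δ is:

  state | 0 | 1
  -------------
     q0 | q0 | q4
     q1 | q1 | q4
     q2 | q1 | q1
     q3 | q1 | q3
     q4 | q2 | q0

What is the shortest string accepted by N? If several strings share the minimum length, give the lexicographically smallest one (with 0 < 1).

100

A breadth-first search from q0 reaches an accepting state first via the path q0 → q4 → q2 → q1 on input 100.
No string of length < 3 is accepted (BFS exhausts all shorter strings without reaching an accepting state), and 100 is the lexicographically least accepting string of length 3.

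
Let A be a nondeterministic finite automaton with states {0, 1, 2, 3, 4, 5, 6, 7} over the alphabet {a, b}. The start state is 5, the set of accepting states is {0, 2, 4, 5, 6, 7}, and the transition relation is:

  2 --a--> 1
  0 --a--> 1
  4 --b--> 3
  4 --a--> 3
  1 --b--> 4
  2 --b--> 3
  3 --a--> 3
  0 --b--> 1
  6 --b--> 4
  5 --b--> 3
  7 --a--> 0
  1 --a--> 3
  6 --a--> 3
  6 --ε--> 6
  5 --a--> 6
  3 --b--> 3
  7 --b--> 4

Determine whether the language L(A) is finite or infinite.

finite

The useful states (reachable from 5 and able to reach an accepting state) are {4, 5, 6}.
Restricted to these states the transition graph has no cycle, so every accepting path has bounded length and L is finite.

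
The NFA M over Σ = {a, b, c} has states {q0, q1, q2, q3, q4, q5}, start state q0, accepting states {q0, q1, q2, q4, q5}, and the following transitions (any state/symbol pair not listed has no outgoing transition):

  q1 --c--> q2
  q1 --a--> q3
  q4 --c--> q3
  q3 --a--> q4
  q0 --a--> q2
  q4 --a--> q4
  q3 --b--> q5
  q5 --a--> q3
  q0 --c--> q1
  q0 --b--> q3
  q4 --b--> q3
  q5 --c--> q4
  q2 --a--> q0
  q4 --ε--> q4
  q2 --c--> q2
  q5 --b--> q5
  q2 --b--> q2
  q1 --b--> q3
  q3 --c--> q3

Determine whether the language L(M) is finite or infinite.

infinite

State q0 is reachable from the start and can reach an accepting state, and it lies on the cycle q0 → q1 → q2 → q0.
Traversing that cycle any number of times yields accepted strings of unbounded length, so the language is infinite.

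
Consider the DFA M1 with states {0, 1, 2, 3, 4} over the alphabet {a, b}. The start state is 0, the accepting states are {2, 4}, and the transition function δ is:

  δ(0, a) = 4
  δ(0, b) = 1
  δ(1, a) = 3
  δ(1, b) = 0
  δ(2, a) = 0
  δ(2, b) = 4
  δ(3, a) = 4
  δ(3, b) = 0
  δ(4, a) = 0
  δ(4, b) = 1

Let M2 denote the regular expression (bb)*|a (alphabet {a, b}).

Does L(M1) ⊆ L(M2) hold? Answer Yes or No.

The string aaa is in L(M1) but not in L(M2).
So L(M1) ⊄ L(M2).

No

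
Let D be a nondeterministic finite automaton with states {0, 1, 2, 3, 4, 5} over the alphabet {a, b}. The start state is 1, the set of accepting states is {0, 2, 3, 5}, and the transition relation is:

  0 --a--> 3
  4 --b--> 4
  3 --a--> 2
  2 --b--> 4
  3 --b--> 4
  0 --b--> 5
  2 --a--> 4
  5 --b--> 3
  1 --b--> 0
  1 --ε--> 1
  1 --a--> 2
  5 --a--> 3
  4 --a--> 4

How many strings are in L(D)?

The useful subgraph on states {0, 1, 2, 3, 5} is acyclic, so L(D) is finite; the longest accepting path visits 5 useful states, giving maximum string length 4.
Counting accepting paths from 1 by length: 2 of length 1, 2 of length 2, 3 of length 3, 2 of length 4. Total 9.

9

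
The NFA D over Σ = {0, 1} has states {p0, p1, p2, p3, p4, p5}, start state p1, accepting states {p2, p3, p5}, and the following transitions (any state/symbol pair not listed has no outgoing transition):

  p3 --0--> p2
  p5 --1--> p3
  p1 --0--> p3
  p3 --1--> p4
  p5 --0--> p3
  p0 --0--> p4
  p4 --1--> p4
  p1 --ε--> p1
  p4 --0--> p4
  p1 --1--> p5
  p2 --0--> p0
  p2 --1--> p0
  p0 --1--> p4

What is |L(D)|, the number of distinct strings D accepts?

7

The useful subgraph on states {p1, p2, p3, p5} is acyclic, so L(D) is finite; the longest accepting path visits 4 useful states, giving maximum string length 3.
Counting accepting paths from p1 by length: 2 of length 1, 3 of length 2, 2 of length 3. Total 7.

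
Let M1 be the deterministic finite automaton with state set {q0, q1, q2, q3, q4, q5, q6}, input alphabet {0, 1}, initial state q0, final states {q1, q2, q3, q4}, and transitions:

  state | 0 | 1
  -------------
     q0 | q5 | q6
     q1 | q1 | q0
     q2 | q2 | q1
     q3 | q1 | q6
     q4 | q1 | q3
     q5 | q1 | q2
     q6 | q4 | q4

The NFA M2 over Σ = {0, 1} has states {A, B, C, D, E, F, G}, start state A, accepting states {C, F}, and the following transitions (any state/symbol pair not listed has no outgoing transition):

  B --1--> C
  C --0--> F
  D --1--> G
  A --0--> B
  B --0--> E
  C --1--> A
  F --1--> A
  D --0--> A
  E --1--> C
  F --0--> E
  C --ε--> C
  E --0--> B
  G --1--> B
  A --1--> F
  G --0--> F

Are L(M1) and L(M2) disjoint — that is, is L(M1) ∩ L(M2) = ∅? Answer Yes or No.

The string 01 is accepted by both M1 and M2.
Hence L(M1) ∩ L(M2) ≠ ∅.

No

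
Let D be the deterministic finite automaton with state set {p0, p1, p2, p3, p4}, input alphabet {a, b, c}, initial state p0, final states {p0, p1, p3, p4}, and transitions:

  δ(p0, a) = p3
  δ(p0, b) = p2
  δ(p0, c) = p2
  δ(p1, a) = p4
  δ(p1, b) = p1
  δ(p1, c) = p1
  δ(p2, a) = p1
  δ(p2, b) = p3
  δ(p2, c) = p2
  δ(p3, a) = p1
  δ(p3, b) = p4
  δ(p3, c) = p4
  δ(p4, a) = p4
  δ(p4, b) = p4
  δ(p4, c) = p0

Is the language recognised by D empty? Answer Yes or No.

No

The empty string ε is accepted: the run p0 ends in the accepting state p0.
Since at least one string is accepted, L(D) is not empty.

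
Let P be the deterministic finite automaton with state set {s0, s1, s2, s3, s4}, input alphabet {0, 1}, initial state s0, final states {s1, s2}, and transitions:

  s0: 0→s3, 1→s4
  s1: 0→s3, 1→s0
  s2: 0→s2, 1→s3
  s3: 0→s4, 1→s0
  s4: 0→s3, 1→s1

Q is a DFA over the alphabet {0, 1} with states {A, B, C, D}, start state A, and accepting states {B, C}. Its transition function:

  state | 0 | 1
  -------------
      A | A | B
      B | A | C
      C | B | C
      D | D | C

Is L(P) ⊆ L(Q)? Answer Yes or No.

Yes

Exploring the product automaton P × Q from the start pair (s0, A), following both machines on each input symbol, reaches 10 state pairs: (s0, A), (s3, A), (s4, B), (s4, A), (s0, B), (s1, C), (s1, B), (s4, C), (s3, B), (s0, C).
P accepts in {s1, s2} and Q accepts in {B, C}. The reachable pairs whose P-component is accepting are (s1, C), (s1, B); in each of them the Q-component is accepting too, so the product for L(P) \ L(Q) (P-component accepting, Q-component rejecting) has no reachable accepting pair and the difference is empty.
Hence every string in L(P) is also in L(Q).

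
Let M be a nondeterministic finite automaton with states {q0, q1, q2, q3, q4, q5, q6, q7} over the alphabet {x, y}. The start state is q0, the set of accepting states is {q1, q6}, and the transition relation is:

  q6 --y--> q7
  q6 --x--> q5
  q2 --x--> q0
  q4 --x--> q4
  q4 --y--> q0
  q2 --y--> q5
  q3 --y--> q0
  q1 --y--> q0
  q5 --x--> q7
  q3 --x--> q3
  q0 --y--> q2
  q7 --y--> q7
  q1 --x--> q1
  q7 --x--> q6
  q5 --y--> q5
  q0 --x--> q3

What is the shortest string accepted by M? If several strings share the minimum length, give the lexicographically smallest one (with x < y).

yyxx

A breadth-first search from q0 reaches an accepting state first via the path q0 → q2 → q5 → q7 → q6 on input yyxx.
No string of length < 4 is accepted (BFS exhausts all shorter strings without reaching an accepting state), and yyxx is the lexicographically least accepting string of length 4.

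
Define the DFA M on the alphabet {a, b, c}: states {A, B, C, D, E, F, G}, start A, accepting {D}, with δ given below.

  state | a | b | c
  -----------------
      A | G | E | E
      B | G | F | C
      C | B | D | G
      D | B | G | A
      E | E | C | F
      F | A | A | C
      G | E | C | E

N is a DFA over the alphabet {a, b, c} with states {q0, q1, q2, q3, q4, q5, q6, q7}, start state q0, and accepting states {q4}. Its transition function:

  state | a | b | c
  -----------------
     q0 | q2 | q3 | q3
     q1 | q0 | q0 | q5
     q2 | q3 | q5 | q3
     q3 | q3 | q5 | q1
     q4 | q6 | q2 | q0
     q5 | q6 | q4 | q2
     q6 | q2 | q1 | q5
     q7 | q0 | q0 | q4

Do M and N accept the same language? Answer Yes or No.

Exploring the product automaton M × N from the start pair (A, q0), following both machines on each input symbol, reaches 7 state pairs: (A, q0), (G, q2), (E, q3), (C, q5), (F, q1), (B, q6), (D, q4).
M accepts in {D} and N accepts in {q4}. In every reachable pair the two components are either both accepting — (D, q4) — or both non-accepting, so no string is accepted by exactly one of the machines: L(M) \ L(N) and L(N) \ L(M) are both empty.
Hence every string is accepted by M iff it is accepted by N, and the two languages coincide.

Yes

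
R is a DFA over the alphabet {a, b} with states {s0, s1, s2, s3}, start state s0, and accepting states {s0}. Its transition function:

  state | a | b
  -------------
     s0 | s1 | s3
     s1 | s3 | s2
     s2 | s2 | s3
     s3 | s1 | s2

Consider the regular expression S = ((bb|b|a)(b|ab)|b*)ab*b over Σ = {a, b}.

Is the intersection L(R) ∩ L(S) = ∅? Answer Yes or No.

Yes

Converting the expression S to a DFA (subset construction, then merging equivalent states) gives the minimal DFA with states {r0, r1, r2, r3, r4, r5, r6, r7, r8, r9, r10, r11}, start state r0, accepting states {r4, r10} and transitions r0: a→r1, b→r2; r1: a→r3, b→r4; r2: a→r5, b→r6; r3: a→r7, b→r8; r4: a→r9, b→r10; r5: a→r7, b→r4; r6: a→r5, b→r11; r7: a→r7, b→r7; r8: a→r9, b→r7; r9: a→r7, b→r10; r10: a→r7, b→r10; r11: a→r9, b→r11.
Exploring the product automaton R × S from the start pair (s0, r0), following both machines on each input symbol, reaches 19 state pairs: (s0, r0), (s1, r1), (s3, r2), (s3, r3), (s2, r4), (s1, r5), (s2, r6), (s1, r7), (s2, r8), (s2, r9), (s3, r10), (s3, r7), (s2, r5), (s3, r11), (s2, r7), (s2, r10), (s3, r4), (s1, r9), (s2, r11).
R accepts in {s0} and S accepts in {r4, r10}; no reachable pair has both components accepting, so no string drives both machines to acceptance simultaneously and L(R) ∩ L(S) = ∅.
So no string is accepted by both, and the intersection is empty.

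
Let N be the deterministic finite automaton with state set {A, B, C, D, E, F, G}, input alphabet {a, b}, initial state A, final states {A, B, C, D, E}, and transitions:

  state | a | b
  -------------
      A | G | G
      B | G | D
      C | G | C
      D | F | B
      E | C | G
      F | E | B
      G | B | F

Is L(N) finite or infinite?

State B is reachable from the start and can reach an accepting state, and it lies on the cycle B → D → B.
Traversing that cycle any number of times yields accepted strings of unbounded length, so the language is infinite.

infinite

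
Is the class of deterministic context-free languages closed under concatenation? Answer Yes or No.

Take L₁ = {ε, c} (finite, hence regular and DCFL) and L₂ = {c aⁿbⁿ : n≥0} ∪ {cc aⁿb²ⁿ : n≥0} (a DCFL: the number of leading c's tells the DPDA whether to pop one stack symbol per b or per two b's). Then L₁L₂ ∩ cca⁺b* = {cc aⁿbⁿ : n≥1} ∪ {cc aⁿb²ⁿ : n≥1}. If L₁L₂ were a DCFL, so would be this intersection with a regular set, and a DPDA for it started from its configuration after reading cc would accept {aⁿbⁿ : n≥1} ∪ {aⁿb²ⁿ : n≥1}, which no deterministic PDA accepts (a DPDA for it would have a single run on aⁿb²ⁿ, accepting after the prefix aⁿbⁿ and accepting again after n more b's; an ordinary PDA that simulates it on a's and b's and, at any moment when it is accepting, may switch to reading only a fresh letter d while feeding each d to the simulation as a b, would accept aⁱbʲdᵏ (k≥1) exactly when both aⁱbʲ and aⁱbʲ⁺ᵏ are in the language, i.e. its language intersected with the regular set a*b*d⁺ would be exactly {aⁿbⁿdⁿ : n≥1} — impossible, since context-free languages are closed under intersection with regular sets and {aⁿbⁿdⁿ} is not context-free). Hence L₁L₂ is not a DCFL.

No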